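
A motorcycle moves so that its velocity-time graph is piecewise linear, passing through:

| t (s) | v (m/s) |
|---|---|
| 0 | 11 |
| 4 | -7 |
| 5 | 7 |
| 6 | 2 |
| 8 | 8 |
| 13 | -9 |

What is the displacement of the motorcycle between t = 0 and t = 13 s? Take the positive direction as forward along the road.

20 m

Displacement is the signed area under the v-t curve.
0–4 s: ½(11 + -7)(4) = 8 m
4–5 s: ½(-7 + 7)(1) = 0 m
5–6 s: ½(7 + 2)(1) = 4.5 m
6–8 s: ½(2 + 8)(2) = 10 m
8–13 s: ½(8 + -9)(5) = -2.5 m
Net displacement = 20 m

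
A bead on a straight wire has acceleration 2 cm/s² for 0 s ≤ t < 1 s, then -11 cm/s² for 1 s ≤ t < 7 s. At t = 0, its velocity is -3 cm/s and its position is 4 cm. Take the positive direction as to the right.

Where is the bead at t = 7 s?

-202 cm

On each constant-a segment, Δv = aΔt and Δx = v₀Δt + ½aΔt²; chain segment to segment.
0–1 s: v starts -3 cm/s; Δx = -3·1 + ½·2·1² = -2 cm; v ends -1 cm/s.
1–7 s: v starts -1 cm/s; Δx = -1·6 + ½·-11·6² = -204 cm; v ends -67 cm/s.
x(7) = 4 + Σ Δx = -202 cm.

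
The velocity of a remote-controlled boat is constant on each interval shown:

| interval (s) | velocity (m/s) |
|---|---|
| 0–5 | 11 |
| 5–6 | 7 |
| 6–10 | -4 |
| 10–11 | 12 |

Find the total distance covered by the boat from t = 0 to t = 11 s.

Distance (not displacement) is the total path length: add the absolute areas under v-t.
0–5 s: |11| × 5 = 55 m
5–6 s: |7| × 1 = 7 m
6–10 s: |-4| × 4 = 16 m
10–11 s: |12| × 1 = 12 m
Total distance = 90 m

90 m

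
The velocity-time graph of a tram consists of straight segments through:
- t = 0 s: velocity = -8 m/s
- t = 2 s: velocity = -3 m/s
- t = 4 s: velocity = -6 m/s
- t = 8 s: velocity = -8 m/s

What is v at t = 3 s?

-4.5 m/s

On 2–4 s the graph is linear from -3 to -6 m/s: v(3) = -3 + (-6 − -3)·(3 − 2)/(4 − 2) = -4.5 m/s.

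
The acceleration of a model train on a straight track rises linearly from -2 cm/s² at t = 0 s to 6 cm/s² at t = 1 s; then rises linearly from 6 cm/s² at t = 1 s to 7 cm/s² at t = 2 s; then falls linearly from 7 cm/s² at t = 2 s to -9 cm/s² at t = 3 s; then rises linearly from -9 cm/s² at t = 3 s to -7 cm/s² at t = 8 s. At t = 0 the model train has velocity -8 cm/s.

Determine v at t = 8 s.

Δv equals the area under the a-t graph; then v = v₀ + Δv.
0–1 s: ½(-2 + 6)(1) = 2 cm/s
1–2 s: ½(6 + 7)(1) = 6.5 cm/s
2–3 s: ½(7 + -9)(1) = -1 cm/s
3–8 s: ½(-9 + -7)(5) = -40 cm/s
Δv = -32.5 cm/s, so v(8) = -8 + (-32.5) = -40.5 cm/s.

-40.5 cm/s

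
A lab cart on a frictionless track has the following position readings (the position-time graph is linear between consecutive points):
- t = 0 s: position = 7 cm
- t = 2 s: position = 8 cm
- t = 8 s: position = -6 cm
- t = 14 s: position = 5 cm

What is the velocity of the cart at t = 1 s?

Velocity is the slope of the x-t graph on 0–2 s: (8 − 7)/(2 − 0) = 0.5 cm/s.

0.5 cm/s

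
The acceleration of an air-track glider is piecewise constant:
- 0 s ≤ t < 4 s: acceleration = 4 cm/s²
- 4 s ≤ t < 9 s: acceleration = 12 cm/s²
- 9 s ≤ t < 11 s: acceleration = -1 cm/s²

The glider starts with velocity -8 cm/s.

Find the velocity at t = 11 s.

66 cm/s

Δv equals the area under the a-t graph; then v = v₀ + Δv.
0–4 s: 4 × 4 = 16 cm/s
4–9 s: 12 × 5 = 60 cm/s
9–11 s: -1 × 2 = -2 cm/s
Δv = 74 cm/s, so v(11) = -8 + (74) = 66 cm/s.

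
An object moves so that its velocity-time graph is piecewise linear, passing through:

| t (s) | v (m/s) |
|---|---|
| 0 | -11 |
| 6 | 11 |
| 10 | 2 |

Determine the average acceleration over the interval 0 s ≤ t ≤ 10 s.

1.3 m/s²

Average acceleration = Δv/Δt = (2 − -11)/(10 − 0) = 1.3 m/s².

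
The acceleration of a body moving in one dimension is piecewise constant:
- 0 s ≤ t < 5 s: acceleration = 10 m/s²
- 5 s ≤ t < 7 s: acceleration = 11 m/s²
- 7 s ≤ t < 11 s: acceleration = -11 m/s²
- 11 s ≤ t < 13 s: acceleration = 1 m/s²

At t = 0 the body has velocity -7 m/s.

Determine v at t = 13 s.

Δv equals the area under the a-t graph; then v = v₀ + Δv.
0–5 s: 10 × 5 = 50 m/s
5–7 s: 11 × 2 = 22 m/s
7–11 s: -11 × 4 = -44 m/s
11–13 s: 1 × 2 = 2 m/s
Δv = 30 m/s, so v(13) = -7 + (30) = 23 m/s.

23 m/s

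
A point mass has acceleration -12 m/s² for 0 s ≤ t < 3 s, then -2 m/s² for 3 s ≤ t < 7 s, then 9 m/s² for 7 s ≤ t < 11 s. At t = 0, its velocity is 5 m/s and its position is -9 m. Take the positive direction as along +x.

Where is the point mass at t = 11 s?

On each constant-a segment, Δv = aΔt and Δx = v₀Δt + ½aΔt²; chain segment to segment.
0–3 s: v starts 5 m/s; Δx = 5·3 + ½·-12·3² = -39 m; v ends -31 m/s.
3–7 s: v starts -31 m/s; Δx = -31·4 + ½·-2·4² = -140 m; v ends -39 m/s.
7–11 s: v starts -39 m/s; Δx = -39·4 + ½·9·4² = -84 m; v ends -3 m/s.
x(11) = -9 + Σ Δx = -272 m.

-272 m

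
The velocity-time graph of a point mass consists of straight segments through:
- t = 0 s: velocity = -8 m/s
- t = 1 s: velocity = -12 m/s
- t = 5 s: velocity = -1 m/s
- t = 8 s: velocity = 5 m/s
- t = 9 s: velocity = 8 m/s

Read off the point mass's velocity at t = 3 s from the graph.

-6.5 m/s

On 1–5 s the graph is linear from -12 to -1 m/s: v(3) = -12 + (-1 − -12)·(3 − 1)/(5 − 1) = -6.5 m/s.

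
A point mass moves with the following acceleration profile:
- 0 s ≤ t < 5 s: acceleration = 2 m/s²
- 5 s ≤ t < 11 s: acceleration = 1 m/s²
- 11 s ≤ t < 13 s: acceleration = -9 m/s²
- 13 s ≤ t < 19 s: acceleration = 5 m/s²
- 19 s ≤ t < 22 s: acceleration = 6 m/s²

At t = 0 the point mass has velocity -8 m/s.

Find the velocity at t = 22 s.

38 m/s

Δv equals the area under the a-t graph; then v = v₀ + Δv.
0–5 s: 2 × 5 = 10 m/s
5–11 s: 1 × 6 = 6 m/s
11–13 s: -9 × 2 = -18 m/s
13–19 s: 5 × 6 = 30 m/s
19–22 s: 6 × 3 = 18 m/s
Δv = 46 m/s, so v(22) = -8 + (46) = 38 m/s.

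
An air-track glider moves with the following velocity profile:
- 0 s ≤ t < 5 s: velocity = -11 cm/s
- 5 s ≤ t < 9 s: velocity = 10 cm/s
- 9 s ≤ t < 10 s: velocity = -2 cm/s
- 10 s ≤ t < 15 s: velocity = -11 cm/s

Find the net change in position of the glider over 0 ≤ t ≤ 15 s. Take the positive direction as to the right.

Net displacement equals the area under the velocity-time graph (areas below the axis count negative).
0–5 s: -11 × 5 = -55 cm
5–9 s: 10 × 4 = 40 cm
9–10 s: -2 × 1 = -2 cm
10–15 s: -11 × 5 = -55 cm
Net displacement = -72 cm

-72 cm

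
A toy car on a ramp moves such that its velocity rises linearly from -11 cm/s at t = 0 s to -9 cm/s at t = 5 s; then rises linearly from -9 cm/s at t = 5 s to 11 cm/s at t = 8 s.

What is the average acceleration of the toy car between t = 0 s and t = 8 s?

2.75 cm/s²

Average acceleration = Δv/Δt = (11 − -11)/(8 − 0) = 2.75 cm/s².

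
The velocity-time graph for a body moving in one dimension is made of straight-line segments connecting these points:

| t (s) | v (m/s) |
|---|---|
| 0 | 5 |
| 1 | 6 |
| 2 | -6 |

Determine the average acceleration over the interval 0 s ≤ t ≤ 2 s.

Average acceleration = Δv/Δt = (-6 − 5)/(2 − 0) = -5.5 m/s².

-5.5 m/s²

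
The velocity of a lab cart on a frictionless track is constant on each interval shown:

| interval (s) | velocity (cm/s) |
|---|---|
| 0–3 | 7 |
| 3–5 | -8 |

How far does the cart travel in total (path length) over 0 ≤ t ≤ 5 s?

37 cm

Distance (not displacement) is the total path length: add the absolute areas under v-t.
0–3 s: |7| × 3 = 21 cm
3–5 s: |-8| × 2 = 16 cm
Total distance = 37 cm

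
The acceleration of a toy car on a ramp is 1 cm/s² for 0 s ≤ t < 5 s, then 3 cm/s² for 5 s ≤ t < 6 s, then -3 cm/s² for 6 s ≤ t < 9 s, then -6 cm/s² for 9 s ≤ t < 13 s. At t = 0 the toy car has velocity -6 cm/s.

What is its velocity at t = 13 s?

-31 cm/s

Δv equals the area under the a-t graph; then v = v₀ + Δv.
0–5 s: 1 × 5 = 5 cm/s
5–6 s: 3 × 1 = 3 cm/s
6–9 s: -3 × 3 = -9 cm/s
9–13 s: -6 × 4 = -24 cm/s
Δv = -25 cm/s, so v(13) = -6 + (-25) = -31 cm/s.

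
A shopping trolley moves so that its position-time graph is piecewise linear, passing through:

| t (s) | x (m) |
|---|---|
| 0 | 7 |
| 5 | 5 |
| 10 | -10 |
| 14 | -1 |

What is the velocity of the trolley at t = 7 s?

Velocity is the slope of the x-t graph on 5–10 s: (-10 − 5)/(10 − 5) = -3 m/s.

-3 m/s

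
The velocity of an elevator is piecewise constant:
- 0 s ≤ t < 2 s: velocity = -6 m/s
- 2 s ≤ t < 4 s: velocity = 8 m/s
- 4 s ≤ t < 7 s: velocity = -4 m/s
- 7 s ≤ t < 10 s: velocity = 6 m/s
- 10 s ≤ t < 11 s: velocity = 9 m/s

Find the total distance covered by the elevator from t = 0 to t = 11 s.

67 m

Distance (not displacement) is the total path length: add the absolute areas under v-t.
0–2 s: |-6| × 2 = 12 m
2–4 s: |8| × 2 = 16 m
4–7 s: |-4| × 3 = 12 m
7–10 s: |6| × 3 = 18 m
10–11 s: |9| × 1 = 9 m
Total distance = 67 m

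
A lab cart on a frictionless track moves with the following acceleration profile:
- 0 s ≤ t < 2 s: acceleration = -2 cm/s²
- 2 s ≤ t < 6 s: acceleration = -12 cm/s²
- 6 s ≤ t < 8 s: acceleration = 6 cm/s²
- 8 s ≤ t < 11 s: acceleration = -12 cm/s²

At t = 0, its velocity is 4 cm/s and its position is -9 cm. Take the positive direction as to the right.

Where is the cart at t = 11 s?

-347 cm

On each constant-a segment, Δv = aΔt and Δx = v₀Δt + ½aΔt²; chain segment to segment.
0–2 s: v starts 4 cm/s; Δx = 4·2 + ½·-2·2² = 4 cm; v ends 0 cm/s.
2–6 s: v starts 0 cm/s; Δx = 0·4 + ½·-12·4² = -96 cm; v ends -48 cm/s.
6–8 s: v starts -48 cm/s; Δx = -48·2 + ½·6·2² = -84 cm; v ends -36 cm/s.
8–11 s: v starts -36 cm/s; Δx = -36·3 + ½·-12·3² = -162 cm; v ends -72 cm/s.
x(11) = -9 + Σ Δx = -347 cm.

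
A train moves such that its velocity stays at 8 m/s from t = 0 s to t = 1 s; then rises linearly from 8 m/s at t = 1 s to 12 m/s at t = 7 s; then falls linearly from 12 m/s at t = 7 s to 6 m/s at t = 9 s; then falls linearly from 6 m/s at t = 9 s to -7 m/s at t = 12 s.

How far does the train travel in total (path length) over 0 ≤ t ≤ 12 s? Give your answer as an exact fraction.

Total distance travelled is ∫|v| dt — sum the magnitudes of each area piece.
0–1 s: |8| × 1 = 8 m
1–7 s: |½(8 + 12)(6)| = 60 m
7–9 s: |½(12 + 6)(2)| = 18 m
9–12 s: v = 0 at t = 135/13 s; triangle areas 54/13 + 147/26 = 255/26 m
Total distance = 2491/26 m

2491/26 m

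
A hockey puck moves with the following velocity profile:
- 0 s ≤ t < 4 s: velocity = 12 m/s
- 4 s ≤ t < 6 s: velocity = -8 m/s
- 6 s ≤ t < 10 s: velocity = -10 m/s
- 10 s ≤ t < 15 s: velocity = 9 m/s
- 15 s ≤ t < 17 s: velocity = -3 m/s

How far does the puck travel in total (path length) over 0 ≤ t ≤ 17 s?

155 m

Distance (not displacement) is the total path length: add the absolute areas under v-t.
0–4 s: |12| × 4 = 48 m
4–6 s: |-8| × 2 = 16 m
6–10 s: |-10| × 4 = 40 m
10–15 s: |9| × 5 = 45 m
15–17 s: |-3| × 2 = 6 m
Total distance = 155 m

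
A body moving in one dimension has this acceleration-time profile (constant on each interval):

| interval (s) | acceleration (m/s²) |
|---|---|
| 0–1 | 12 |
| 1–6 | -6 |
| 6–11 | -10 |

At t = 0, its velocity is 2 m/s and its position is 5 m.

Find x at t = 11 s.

On each constant-a segment, Δv = aΔt and Δx = v₀Δt + ½aΔt²; chain segment to segment.
0–1 s: v starts 2 m/s; Δx = 2·1 + ½·12·1² = 8 m; v ends 14 m/s.
1–6 s: v starts 14 m/s; Δx = 14·5 + ½·-6·5² = -5 m; v ends -16 m/s.
6–11 s: v starts -16 m/s; Δx = -16·5 + ½·-10·5² = -205 m; v ends -66 m/s.
x(11) = 5 + Σ Δx = -197 m.

-197 m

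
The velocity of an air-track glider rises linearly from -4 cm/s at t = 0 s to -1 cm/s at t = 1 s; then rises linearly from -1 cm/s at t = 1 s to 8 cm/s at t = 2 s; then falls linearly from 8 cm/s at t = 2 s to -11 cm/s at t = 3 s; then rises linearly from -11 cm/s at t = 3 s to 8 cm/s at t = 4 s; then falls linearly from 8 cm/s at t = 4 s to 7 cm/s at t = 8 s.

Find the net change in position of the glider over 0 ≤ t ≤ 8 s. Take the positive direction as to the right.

28 cm

Net displacement equals the area under the velocity-time graph (areas below the axis count negative).
0–1 s: ½(-4 + -1)(1) = -2.5 cm
1–2 s: ½(-1 + 8)(1) = 3.5 cm
2–3 s: ½(8 + -11)(1) = -1.5 cm
3–4 s: ½(-11 + 8)(1) = -1.5 cm
4–8 s: ½(8 + 7)(4) = 30 cm
Net displacement = 28 cm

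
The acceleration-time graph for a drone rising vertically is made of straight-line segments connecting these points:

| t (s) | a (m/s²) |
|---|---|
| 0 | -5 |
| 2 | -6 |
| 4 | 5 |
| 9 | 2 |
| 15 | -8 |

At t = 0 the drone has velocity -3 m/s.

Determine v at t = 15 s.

-15.5 m/s

Δv equals the area under the a-t graph; then v = v₀ + Δv.
0–2 s: ½(-5 + -6)(2) = -11 m/s
2–4 s: ½(-6 + 5)(2) = -1 m/s
4–9 s: ½(5 + 2)(5) = 17.5 m/s
9–15 s: ½(2 + -8)(6) = -18 m/s
Δv = -12.5 m/s, so v(15) = -3 + (-12.5) = -15.5 m/s.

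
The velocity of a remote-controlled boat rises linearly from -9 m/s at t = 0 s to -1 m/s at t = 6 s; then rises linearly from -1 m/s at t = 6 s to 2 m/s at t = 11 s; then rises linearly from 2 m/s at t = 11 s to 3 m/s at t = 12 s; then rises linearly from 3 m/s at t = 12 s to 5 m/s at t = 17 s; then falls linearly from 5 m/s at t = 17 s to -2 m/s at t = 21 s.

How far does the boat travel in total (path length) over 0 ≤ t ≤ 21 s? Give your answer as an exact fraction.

1364/21 m

Total distance travelled is ∫|v| dt — sum the magnitudes of each area piece.
0–6 s: |½(-9 + -1)(6)| = 30 m
6–11 s: v = 0 at t = 23/3 s; triangle areas 5/6 + 10/3 = 25/6 m
11–12 s: |½(2 + 3)(1)| = 2.5 m
12–17 s: |½(3 + 5)(5)| = 20 m
17–21 s: v = 0 at t = 139/7 s; triangle areas 50/7 + 8/7 = 58/7 m
Total distance = 1364/21 m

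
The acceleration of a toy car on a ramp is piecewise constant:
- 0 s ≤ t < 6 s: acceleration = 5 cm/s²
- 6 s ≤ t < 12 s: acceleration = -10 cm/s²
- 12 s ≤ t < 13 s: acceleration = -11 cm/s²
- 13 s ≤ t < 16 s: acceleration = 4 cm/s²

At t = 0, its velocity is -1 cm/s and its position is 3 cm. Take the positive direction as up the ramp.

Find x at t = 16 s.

-63.5 cm

On each constant-a segment, Δv = aΔt and Δx = v₀Δt + ½aΔt²; chain segment to segment.
0–6 s: v starts -1 cm/s; Δx = -1·6 + ½·5·6² = 84 cm; v ends 29 cm/s.
6–12 s: v starts 29 cm/s; Δx = 29·6 + ½·-10·6² = -6 cm; v ends -31 cm/s.
12–13 s: v starts -31 cm/s; Δx = -31·1 + ½·-11·1² = -36.5 cm; v ends -42 cm/s.
13–16 s: v starts -42 cm/s; Δx = -42·3 + ½·4·3² = -108 cm; v ends -30 cm/s.
x(16) = 3 + Σ Δx = -63.5 cm.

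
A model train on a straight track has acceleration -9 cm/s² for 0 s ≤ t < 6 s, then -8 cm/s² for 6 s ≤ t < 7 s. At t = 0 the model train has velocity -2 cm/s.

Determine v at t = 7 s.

-64 cm/s

Δv equals the area under the a-t graph; then v = v₀ + Δv.
0–6 s: -9 × 6 = -54 cm/s
6–7 s: -8 × 1 = -8 cm/s
Δv = -62 cm/s, so v(7) = -2 + (-62) = -64 cm/s.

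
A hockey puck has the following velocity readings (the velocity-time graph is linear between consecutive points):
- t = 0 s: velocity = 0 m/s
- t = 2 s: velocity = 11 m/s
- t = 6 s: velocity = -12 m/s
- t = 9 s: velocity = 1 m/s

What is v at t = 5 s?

On 2–6 s the graph is linear from 11 to -12 m/s: v(5) = 11 + (-12 − 11)·(5 − 2)/(6 − 2) = -6.25 m/s.

-6.25 m/s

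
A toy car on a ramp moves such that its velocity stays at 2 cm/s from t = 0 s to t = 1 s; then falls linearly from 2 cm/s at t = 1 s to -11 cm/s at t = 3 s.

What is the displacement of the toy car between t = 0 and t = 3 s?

Net displacement equals the area under the velocity-time graph (areas below the axis count negative).
0–1 s: 2 × 1 = 2 cm
1–3 s: ½(2 + -11)(2) = -9 cm
Net displacement = -7 cm

-7 cm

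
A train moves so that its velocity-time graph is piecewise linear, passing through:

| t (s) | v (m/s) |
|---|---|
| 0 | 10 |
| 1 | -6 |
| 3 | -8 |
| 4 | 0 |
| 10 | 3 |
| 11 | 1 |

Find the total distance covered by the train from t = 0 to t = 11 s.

33.25 m

Distance (not displacement) is the total path length: add the absolute areas under v-t.
0–1 s: v = 0 at t = 0.625 s; triangle areas 3.125 + 1.125 = 4.25 m
1–3 s: |½(-6 + -8)(2)| = 14 m
3–4 s: |½(-8 + 0)(1)| = 4 m
4–10 s: |½(0 + 3)(6)| = 9 m
10–11 s: |½(3 + 1)(1)| = 2 m
Total distance = 33.25 m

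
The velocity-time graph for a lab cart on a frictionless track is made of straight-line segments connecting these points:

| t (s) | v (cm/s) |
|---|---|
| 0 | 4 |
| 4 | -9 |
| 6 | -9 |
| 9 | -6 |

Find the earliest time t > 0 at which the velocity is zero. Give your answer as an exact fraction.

t = 16/13 s

v changes sign on 0–4 s (from 4 to -9); the graph is linear there, so v = 0 at t = 0 + (-4)·(4 − 0)/(-9 − 4) = 16/13 s.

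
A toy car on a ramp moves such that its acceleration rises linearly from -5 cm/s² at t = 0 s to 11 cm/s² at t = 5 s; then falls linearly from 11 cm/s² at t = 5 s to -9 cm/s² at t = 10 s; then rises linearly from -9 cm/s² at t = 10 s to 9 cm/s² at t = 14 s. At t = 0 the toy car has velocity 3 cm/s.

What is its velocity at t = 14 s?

Δv equals the area under the a-t graph; then v = v₀ + Δv.
0–5 s: ½(-5 + 11)(5) = 15 cm/s
5–10 s: ½(11 + -9)(5) = 5 cm/s
10–14 s: ½(-9 + 9)(4) = 0 cm/s
Δv = 20 cm/s, so v(14) = 3 + (20) = 23 cm/s.

23 cm/s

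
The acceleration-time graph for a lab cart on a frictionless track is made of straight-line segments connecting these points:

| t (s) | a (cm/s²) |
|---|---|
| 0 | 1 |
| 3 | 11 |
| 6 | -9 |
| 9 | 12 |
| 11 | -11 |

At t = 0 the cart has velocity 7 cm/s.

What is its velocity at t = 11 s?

33.5 cm/s

Δv equals the area under the a-t graph; then v = v₀ + Δv.
0–3 s: ½(1 + 11)(3) = 18 cm/s
3–6 s: ½(11 + -9)(3) = 3 cm/s
6–9 s: ½(-9 + 12)(3) = 4.5 cm/s
9–11 s: ½(12 + -11)(2) = 1 cm/s
Δv = 26.5 cm/s, so v(11) = 7 + (26.5) = 33.5 cm/s.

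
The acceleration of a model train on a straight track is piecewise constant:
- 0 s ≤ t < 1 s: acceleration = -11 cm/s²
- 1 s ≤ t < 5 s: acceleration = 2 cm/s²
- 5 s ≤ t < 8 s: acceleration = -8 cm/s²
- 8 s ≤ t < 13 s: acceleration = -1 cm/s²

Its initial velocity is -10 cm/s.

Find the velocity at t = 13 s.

Δv equals the area under the a-t graph; then v = v₀ + Δv.
0–1 s: -11 × 1 = -11 cm/s
1–5 s: 2 × 4 = 8 cm/s
5–8 s: -8 × 3 = -24 cm/s
8–13 s: -1 × 5 = -5 cm/s
Δv = -32 cm/s, so v(13) = -10 + (-32) = -42 cm/s.

-42 cm/s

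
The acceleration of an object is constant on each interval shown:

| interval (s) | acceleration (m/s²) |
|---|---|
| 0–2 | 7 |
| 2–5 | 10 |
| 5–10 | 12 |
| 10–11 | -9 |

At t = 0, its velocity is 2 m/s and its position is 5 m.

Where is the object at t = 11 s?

On each constant-a segment, Δv = aΔt and Δx = v₀Δt + ½aΔt²; chain segment to segment.
0–2 s: v starts 2 m/s; Δx = 2·2 + ½·7·2² = 18 m; v ends 16 m/s.
2–5 s: v starts 16 m/s; Δx = 16·3 + ½·10·3² = 93 m; v ends 46 m/s.
5–10 s: v starts 46 m/s; Δx = 46·5 + ½·12·5² = 380 m; v ends 106 m/s.
10–11 s: v starts 106 m/s; Δx = 106·1 + ½·-9·1² = 101.5 m; v ends 97 m/s.
x(11) = 5 + Σ Δx = 597.5 m.

597.5 m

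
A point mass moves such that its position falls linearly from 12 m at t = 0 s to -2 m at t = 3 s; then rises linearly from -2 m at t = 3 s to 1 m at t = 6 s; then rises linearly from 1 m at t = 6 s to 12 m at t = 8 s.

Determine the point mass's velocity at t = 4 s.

Velocity is the slope of the x-t graph on 3–6 s: (1 − -2)/(6 − 3) = 1 m/s.

1 m/s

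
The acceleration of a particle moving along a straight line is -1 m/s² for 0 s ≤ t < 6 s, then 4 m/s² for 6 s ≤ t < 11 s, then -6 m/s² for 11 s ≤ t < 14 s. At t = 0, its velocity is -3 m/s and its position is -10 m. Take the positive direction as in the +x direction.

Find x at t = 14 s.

-35 m

On each constant-a segment, Δv = aΔt and Δx = v₀Δt + ½aΔt²; chain segment to segment.
0–6 s: v starts -3 m/s; Δx = -3·6 + ½·-1·6² = -36 m; v ends -9 m/s.
6–11 s: v starts -9 m/s; Δx = -9·5 + ½·4·5² = 5 m; v ends 11 m/s.
11–14 s: v starts 11 m/s; Δx = 11·3 + ½·-6·3² = 6 m; v ends -7 m/s.
x(14) = -10 + Σ Δx = -35 m.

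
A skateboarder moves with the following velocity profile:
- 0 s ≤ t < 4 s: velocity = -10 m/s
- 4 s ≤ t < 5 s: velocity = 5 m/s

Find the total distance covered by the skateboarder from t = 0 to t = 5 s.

45 m

Distance (not displacement) is the total path length: add the absolute areas under v-t.
0–4 s: |-10| × 4 = 40 m
4–5 s: |5| × 1 = 5 m
Total distance = 45 m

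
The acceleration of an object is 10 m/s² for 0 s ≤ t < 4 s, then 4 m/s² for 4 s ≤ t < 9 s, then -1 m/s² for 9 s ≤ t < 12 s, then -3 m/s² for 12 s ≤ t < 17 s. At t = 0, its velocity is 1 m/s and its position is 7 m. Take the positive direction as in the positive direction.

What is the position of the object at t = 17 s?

On each constant-a segment, Δv = aΔt and Δx = v₀Δt + ½aΔt²; chain segment to segment.
0–4 s: v starts 1 m/s; Δx = 1·4 + ½·10·4² = 84 m; v ends 41 m/s.
4–9 s: v starts 41 m/s; Δx = 41·5 + ½·4·5² = 255 m; v ends 61 m/s.
9–12 s: v starts 61 m/s; Δx = 61·3 + ½·-1·3² = 178.5 m; v ends 58 m/s.
12–17 s: v starts 58 m/s; Δx = 58·5 + ½·-3·5² = 252.5 m; v ends 43 m/s.
x(17) = 7 + Σ Δx = 777 m.

777 m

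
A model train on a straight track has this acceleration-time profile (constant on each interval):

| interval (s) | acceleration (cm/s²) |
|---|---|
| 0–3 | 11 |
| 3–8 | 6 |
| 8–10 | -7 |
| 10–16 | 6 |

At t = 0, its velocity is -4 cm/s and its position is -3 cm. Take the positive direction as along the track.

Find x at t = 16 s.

On each constant-a segment, Δv = aΔt and Δx = v₀Δt + ½aΔt²; chain segment to segment.
0–3 s: v starts -4 cm/s; Δx = -4·3 + ½·11·3² = 37.5 cm; v ends 29 cm/s.
3–8 s: v starts 29 cm/s; Δx = 29·5 + ½·6·5² = 220 cm; v ends 59 cm/s.
8–10 s: v starts 59 cm/s; Δx = 59·2 + ½·-7·2² = 104 cm; v ends 45 cm/s.
10–16 s: v starts 45 cm/s; Δx = 45·6 + ½·6·6² = 378 cm; v ends 81 cm/s.
x(16) = -3 + Σ Δx = 736.5 cm.

736.5 cm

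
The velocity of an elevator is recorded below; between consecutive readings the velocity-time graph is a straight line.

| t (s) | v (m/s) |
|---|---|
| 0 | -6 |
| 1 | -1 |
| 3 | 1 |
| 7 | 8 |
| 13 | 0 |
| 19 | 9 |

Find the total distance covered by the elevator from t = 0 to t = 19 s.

Distance (not displacement) is the total path length: add the absolute areas under v-t.
0–1 s: |½(-6 + -1)(1)| = 3.5 m
1–3 s: v = 0 at t = 2 s; triangle areas 0.5 + 0.5 = 1 m
3–7 s: |½(1 + 8)(4)| = 18 m
7–13 s: |½(8 + 0)(6)| = 24 m
13–19 s: |½(0 + 9)(6)| = 27 m
Total distance = 73.5 m

73.5 m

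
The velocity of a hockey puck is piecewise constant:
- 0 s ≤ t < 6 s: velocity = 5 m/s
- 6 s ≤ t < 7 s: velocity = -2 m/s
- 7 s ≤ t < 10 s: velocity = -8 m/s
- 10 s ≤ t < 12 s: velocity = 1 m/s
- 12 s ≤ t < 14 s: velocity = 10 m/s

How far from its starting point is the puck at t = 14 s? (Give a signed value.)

26 m

Net displacement equals the area under the velocity-time graph (areas below the axis count negative).
0–6 s: 5 × 6 = 30 m
6–7 s: -2 × 1 = -2 m
7–10 s: -8 × 3 = -24 m
10–12 s: 1 × 2 = 2 m
12–14 s: 10 × 2 = 20 m
Net displacement = 26 m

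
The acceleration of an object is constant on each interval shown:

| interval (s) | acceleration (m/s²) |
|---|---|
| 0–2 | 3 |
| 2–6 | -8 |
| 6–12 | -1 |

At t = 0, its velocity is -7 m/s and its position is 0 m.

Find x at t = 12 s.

-292 m

On each constant-a segment, Δv = aΔt and Δx = v₀Δt + ½aΔt²; chain segment to segment.
0–2 s: v starts -7 m/s; Δx = -7·2 + ½·3·2² = -8 m; v ends -1 m/s.
2–6 s: v starts -1 m/s; Δx = -1·4 + ½·-8·4² = -68 m; v ends -33 m/s.
6–12 s: v starts -33 m/s; Δx = -33·6 + ½·-1·6² = -216 m; v ends -39 m/s.
x(12) = 0 + Σ Δx = -292 m.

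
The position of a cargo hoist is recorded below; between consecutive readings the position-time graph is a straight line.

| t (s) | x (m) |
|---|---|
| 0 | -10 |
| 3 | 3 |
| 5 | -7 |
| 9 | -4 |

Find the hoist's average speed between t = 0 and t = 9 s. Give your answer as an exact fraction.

Average speed = (total path length)/(elapsed time); on a piecewise-linear x-t graph the path length is Σ|Δx|.
0–3 s: |Δx| = |3 − -10| = 13 m
3–5 s: |Δx| = |-7 − 3| = 10 m
5–9 s: |Δx| = |-4 − -7| = 3 m
Total path = 26 m; average speed = 26/9 = 26/9 m/s.

26/9 m/s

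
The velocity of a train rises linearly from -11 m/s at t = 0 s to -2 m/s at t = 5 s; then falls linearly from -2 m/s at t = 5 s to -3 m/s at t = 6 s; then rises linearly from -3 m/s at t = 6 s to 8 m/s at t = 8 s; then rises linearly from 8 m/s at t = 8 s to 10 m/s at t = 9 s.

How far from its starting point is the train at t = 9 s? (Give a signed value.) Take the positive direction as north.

-21 m

Net displacement equals the area under the velocity-time graph (areas below the axis count negative).
0–5 s: ½(-11 + -2)(5) = -32.5 m
5–6 s: ½(-2 + -3)(1) = -2.5 m
6–8 s: ½(-3 + 8)(2) = 5 m
8–9 s: ½(8 + 10)(1) = 9 m
Net displacement = -21 m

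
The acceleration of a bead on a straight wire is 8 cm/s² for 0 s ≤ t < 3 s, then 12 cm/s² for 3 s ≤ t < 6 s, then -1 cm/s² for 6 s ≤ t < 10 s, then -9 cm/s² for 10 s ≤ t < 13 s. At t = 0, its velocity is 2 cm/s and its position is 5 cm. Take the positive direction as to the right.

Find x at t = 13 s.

On each constant-a segment, Δv = aΔt and Δx = v₀Δt + ½aΔt²; chain segment to segment.
0–3 s: v starts 2 cm/s; Δx = 2·3 + ½·8·3² = 42 cm; v ends 26 cm/s.
3–6 s: v starts 26 cm/s; Δx = 26·3 + ½·12·3² = 132 cm; v ends 62 cm/s.
6–10 s: v starts 62 cm/s; Δx = 62·4 + ½·-1·4² = 240 cm; v ends 58 cm/s.
10–13 s: v starts 58 cm/s; Δx = 58·3 + ½·-9·3² = 133.5 cm; v ends 31 cm/s.
x(13) = 5 + Σ Δx = 552.5 cm.

552.5 cm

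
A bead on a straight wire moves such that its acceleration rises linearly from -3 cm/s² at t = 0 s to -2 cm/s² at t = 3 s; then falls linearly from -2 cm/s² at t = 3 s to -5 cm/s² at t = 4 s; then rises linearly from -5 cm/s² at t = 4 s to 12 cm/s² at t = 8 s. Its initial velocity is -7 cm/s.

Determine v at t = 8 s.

Δv equals the area under the a-t graph; then v = v₀ + Δv.
0–3 s: ½(-3 + -2)(3) = -7.5 cm/s
3–4 s: ½(-2 + -5)(1) = -3.5 cm/s
4–8 s: ½(-5 + 12)(4) = 14 cm/s
Δv = 3 cm/s, so v(8) = -7 + (3) = -4 cm/s.

-4 cm/s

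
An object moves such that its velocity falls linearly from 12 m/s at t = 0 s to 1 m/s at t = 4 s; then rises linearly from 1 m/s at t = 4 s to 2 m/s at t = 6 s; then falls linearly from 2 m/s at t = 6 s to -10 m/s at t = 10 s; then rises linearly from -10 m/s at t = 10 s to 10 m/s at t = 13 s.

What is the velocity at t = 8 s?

-4 m/s

On 6–10 s the graph is linear from 2 to -10 m/s: v(8) = 2 + (-10 − 2)·(8 − 6)/(10 − 6) = -4 m/s.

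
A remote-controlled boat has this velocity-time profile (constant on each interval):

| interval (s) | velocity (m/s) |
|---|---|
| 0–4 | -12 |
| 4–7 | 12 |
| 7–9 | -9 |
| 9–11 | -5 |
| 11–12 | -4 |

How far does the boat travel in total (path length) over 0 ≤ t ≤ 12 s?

Distance (not displacement) is the total path length: add the absolute areas under v-t.
0–4 s: |-12| × 4 = 48 m
4–7 s: |12| × 3 = 36 m
7–9 s: |-9| × 2 = 18 m
9–11 s: |-5| × 2 = 10 m
11–12 s: |-4| × 1 = 4 m
Total distance = 116 m

116 m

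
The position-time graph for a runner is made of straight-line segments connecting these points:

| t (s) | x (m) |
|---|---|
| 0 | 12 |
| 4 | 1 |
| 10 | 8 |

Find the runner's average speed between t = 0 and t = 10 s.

Average speed = (total path length)/(elapsed time); on a piecewise-linear x-t graph the path length is Σ|Δx|.
0–4 s: |Δx| = |1 − 12| = 11 m
4–10 s: |Δx| = |8 − 1| = 7 m
Total path = 18 m; average speed = 18/10 = 1.8 m/s.

1.8 m/s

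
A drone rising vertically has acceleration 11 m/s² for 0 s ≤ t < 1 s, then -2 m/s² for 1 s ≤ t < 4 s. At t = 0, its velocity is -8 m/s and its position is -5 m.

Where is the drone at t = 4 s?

On each constant-a segment, Δv = aΔt and Δx = v₀Δt + ½aΔt²; chain segment to segment.
0–1 s: v starts -8 m/s; Δx = -8·1 + ½·11·1² = -2.5 m; v ends 3 m/s.
1–4 s: v starts 3 m/s; Δx = 3·3 + ½·-2·3² = 0 m; v ends -3 m/s.
x(4) = -5 + Σ Δx = -7.5 m.

-7.5 m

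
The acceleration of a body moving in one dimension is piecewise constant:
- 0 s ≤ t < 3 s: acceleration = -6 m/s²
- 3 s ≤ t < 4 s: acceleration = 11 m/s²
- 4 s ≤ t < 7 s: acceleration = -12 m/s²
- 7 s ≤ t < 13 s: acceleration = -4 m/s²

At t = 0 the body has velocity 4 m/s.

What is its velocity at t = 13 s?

Δv equals the area under the a-t graph; then v = v₀ + Δv.
0–3 s: -6 × 3 = -18 m/s
3–4 s: 11 × 1 = 11 m/s
4–7 s: -12 × 3 = -36 m/s
7–13 s: -4 × 6 = -24 m/s
Δv = -67 m/s, so v(13) = 4 + (-67) = -63 m/s.

-63 m/s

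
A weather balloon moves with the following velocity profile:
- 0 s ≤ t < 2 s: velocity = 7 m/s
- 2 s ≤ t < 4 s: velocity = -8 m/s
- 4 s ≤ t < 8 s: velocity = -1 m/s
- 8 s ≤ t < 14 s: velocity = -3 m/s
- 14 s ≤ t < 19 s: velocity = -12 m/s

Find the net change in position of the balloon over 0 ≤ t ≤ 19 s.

Displacement is the signed area under the v-t curve.
0–2 s: 7 × 2 = 14 m
2–4 s: -8 × 2 = -16 m
4–8 s: -1 × 4 = -4 m
8–14 s: -3 × 6 = -18 m
14–19 s: -12 × 5 = -60 m
Net displacement = -84 m

-84 m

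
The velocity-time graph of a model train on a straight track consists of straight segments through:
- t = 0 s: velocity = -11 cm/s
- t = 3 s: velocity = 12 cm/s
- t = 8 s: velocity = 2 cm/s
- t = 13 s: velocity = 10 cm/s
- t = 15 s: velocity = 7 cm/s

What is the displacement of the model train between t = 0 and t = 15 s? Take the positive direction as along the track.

83.5 cm

Displacement is the signed area under the v-t curve.
0–3 s: ½(-11 + 12)(3) = 1.5 cm
3–8 s: ½(12 + 2)(5) = 35 cm
8–13 s: ½(2 + 10)(5) = 30 cm
13–15 s: ½(10 + 7)(2) = 17 cm
Net displacement = 83.5 cm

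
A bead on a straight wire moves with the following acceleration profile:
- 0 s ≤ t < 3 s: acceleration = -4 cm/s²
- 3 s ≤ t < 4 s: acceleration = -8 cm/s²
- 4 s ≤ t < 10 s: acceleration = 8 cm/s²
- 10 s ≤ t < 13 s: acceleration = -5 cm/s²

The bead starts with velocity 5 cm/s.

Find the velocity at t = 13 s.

Δv equals the area under the a-t graph; then v = v₀ + Δv.
0–3 s: -4 × 3 = -12 cm/s
3–4 s: -8 × 1 = -8 cm/s
4–10 s: 8 × 6 = 48 cm/s
10–13 s: -5 × 3 = -15 cm/s
Δv = 13 cm/s, so v(13) = 5 + (13) = 18 cm/s.

18 cm/s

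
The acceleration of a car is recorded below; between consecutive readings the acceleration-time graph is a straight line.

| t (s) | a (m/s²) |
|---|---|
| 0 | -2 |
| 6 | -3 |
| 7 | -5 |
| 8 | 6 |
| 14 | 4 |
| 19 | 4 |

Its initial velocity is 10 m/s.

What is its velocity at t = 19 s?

Δv equals the area under the a-t graph; then v = v₀ + Δv.
0–6 s: ½(-2 + -3)(6) = -15 m/s
6–7 s: ½(-3 + -5)(1) = -4 m/s
7–8 s: ½(-5 + 6)(1) = 0.5 m/s
8–14 s: ½(6 + 4)(6) = 30 m/s
14–19 s: 4 × 5 = 20 m/s
Δv = 31.5 m/s, so v(19) = 10 + (31.5) = 41.5 m/s.

41.5 m/s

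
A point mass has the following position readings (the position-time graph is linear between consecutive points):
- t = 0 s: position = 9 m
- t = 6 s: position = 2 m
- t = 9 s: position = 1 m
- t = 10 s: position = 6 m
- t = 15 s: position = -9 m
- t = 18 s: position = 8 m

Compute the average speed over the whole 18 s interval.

2.5 m/s

Average speed = (total path length)/(elapsed time); on a piecewise-linear x-t graph the path length is Σ|Δx|.
0–6 s: |Δx| = |2 − 9| = 7 m
6–9 s: |Δx| = |1 − 2| = 1 m
9–10 s: |Δx| = |6 − 1| = 5 m
10–15 s: |Δx| = |-9 − 6| = 15 m
15–18 s: |Δx| = |8 − -9| = 17 m
Total path = 45 m; average speed = 45/18 = 2.5 m/s.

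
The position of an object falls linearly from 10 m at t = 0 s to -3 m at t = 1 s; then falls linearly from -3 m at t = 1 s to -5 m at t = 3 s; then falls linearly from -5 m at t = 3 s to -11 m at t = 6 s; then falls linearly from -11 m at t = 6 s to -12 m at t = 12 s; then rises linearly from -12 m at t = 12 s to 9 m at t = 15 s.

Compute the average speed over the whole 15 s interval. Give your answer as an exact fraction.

43/15 m/s

Average speed = (total path length)/(elapsed time); on a piecewise-linear x-t graph the path length is Σ|Δx|.
0–1 s: |Δx| = |-3 − 10| = 13 m
1–3 s: |Δx| = |-5 − -3| = 2 m
3–6 s: |Δx| = |-11 − -5| = 6 m
6–12 s: |Δx| = |-12 − -11| = 1 m
12–15 s: |Δx| = |9 − -12| = 21 m
Total path = 43 m; average speed = 43/15 = 43/15 m/s.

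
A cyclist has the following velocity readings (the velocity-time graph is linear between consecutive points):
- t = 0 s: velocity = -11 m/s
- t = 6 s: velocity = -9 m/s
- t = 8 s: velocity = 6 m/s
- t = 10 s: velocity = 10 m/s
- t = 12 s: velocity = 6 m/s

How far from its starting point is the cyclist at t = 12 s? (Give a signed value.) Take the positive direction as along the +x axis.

-31 m

Displacement is the signed area under the v-t curve.
0–6 s: ½(-11 + -9)(6) = -60 m
6–8 s: ½(-9 + 6)(2) = -3 m
8–10 s: ½(6 + 10)(2) = 16 m
10–12 s: ½(10 + 6)(2) = 16 m
Net displacement = -31 m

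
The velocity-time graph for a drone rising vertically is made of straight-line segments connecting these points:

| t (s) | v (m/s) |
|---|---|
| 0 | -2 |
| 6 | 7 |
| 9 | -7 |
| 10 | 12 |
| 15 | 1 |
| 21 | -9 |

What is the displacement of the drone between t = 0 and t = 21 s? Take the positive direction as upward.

26 m

Net displacement equals the area under the velocity-time graph (areas below the axis count negative).
0–6 s: ½(-2 + 7)(6) = 15 m
6–9 s: ½(7 + -7)(3) = 0 m
9–10 s: ½(-7 + 12)(1) = 2.5 m
10–15 s: ½(12 + 1)(5) = 32.5 m
15–21 s: ½(1 + -9)(6) = -24 m
Net displacement = 26 m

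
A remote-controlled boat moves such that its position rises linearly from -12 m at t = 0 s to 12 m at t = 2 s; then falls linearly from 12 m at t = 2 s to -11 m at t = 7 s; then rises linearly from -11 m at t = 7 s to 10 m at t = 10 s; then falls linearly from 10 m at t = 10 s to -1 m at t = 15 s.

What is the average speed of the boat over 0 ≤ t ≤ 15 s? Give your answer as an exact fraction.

Average speed = (total path length)/(elapsed time); on a piecewise-linear x-t graph the path length is Σ|Δx|.
0–2 s: |Δx| = |12 − -12| = 24 m
2–7 s: |Δx| = |-11 − 12| = 23 m
7–10 s: |Δx| = |10 − -11| = 21 m
10–15 s: |Δx| = |-1 − 10| = 11 m
Total path = 79 m; average speed = 79/15 = 79/15 m/s.

79/15 m/s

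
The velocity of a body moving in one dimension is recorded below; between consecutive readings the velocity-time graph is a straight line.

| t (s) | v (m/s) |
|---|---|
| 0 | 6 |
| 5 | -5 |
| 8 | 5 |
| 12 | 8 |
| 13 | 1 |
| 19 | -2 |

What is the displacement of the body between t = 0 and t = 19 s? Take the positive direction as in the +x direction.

30 m

Displacement is the signed area under the v-t curve.
0–5 s: ½(6 + -5)(5) = 2.5 m
5–8 s: ½(-5 + 5)(3) = 0 m
8–12 s: ½(5 + 8)(4) = 26 m
12–13 s: ½(8 + 1)(1) = 4.5 m
13–19 s: ½(1 + -2)(6) = -3 m
Net displacement = 30 m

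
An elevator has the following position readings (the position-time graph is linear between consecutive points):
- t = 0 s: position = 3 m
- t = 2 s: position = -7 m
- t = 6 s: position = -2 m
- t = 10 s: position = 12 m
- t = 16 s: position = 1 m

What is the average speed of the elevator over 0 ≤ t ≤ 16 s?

2.5 m/s

Average speed = (total path length)/(elapsed time); on a piecewise-linear x-t graph the path length is Σ|Δx|.
0–2 s: |Δx| = |-7 − 3| = 10 m
2–6 s: |Δx| = |-2 − -7| = 5 m
6–10 s: |Δx| = |12 − -2| = 14 m
10–16 s: |Δx| = |1 − 12| = 11 m
Total path = 40 m; average speed = 40/16 = 2.5 m/s.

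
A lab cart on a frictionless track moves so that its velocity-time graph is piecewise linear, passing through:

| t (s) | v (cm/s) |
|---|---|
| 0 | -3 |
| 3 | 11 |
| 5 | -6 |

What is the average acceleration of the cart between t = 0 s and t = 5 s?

Average acceleration = Δv/Δt = (-6 − -3)/(5 − 0) = -0.6 cm/s².

-0.6 cm/s²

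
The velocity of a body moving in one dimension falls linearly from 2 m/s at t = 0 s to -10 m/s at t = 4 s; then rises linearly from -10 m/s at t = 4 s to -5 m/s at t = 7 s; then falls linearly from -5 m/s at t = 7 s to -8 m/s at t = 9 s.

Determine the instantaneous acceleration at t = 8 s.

Acceleration is the slope of the v-t graph on 7–9 s: (-8 − -5)/(9 − 7) = -1.5 m/s².

-1.5 m/s²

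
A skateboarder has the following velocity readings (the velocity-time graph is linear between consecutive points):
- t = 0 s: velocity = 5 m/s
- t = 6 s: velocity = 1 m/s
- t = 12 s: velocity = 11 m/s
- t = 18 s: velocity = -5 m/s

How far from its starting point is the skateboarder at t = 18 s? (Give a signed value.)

Displacement is the signed area under the v-t curve.
0–6 s: ½(5 + 1)(6) = 18 m
6–12 s: ½(1 + 11)(6) = 36 m
12–18 s: ½(11 + -5)(6) = 18 m
Net displacement = 72 m

72 m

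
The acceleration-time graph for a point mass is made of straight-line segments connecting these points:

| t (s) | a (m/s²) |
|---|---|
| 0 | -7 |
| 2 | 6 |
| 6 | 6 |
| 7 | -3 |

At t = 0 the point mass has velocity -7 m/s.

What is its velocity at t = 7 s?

17.5 m/s

Δv equals the area under the a-t graph; then v = v₀ + Δv.
0–2 s: ½(-7 + 6)(2) = -1 m/s
2–6 s: 6 × 4 = 24 m/s
6–7 s: ½(6 + -3)(1) = 1.5 m/s
Δv = 24.5 m/s, so v(7) = -7 + (24.5) = 17.5 m/s.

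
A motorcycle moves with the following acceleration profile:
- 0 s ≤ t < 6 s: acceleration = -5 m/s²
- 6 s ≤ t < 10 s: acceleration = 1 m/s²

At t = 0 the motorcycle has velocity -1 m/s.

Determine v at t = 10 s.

Δv equals the area under the a-t graph; then v = v₀ + Δv.
0–6 s: -5 × 6 = -30 m/s
6–10 s: 1 × 4 = 4 m/s
Δv = -26 m/s, so v(10) = -1 + (-26) = -27 m/s.

-27 m/s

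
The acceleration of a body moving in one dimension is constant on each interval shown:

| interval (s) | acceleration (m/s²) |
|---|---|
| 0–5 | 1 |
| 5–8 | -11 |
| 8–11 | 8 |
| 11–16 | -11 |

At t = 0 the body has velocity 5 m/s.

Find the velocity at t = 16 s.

Δv equals the area under the a-t graph; then v = v₀ + Δv.
0–5 s: 1 × 5 = 5 m/s
5–8 s: -11 × 3 = -33 m/s
8–11 s: 8 × 3 = 24 m/s
11–16 s: -11 × 5 = -55 m/s
Δv = -59 m/s, so v(16) = 5 + (-59) = -54 m/s.

-54 m/s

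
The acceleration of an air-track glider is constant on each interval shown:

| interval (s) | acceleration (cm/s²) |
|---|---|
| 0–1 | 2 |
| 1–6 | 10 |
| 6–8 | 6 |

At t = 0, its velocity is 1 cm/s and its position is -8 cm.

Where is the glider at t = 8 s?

On each constant-a segment, Δv = aΔt and Δx = v₀Δt + ½aΔt²; chain segment to segment.
0–1 s: v starts 1 cm/s; Δx = 1·1 + ½·2·1² = 2 cm; v ends 3 cm/s.
1–6 s: v starts 3 cm/s; Δx = 3·5 + ½·10·5² = 140 cm; v ends 53 cm/s.
6–8 s: v starts 53 cm/s; Δx = 53·2 + ½·6·2² = 118 cm; v ends 65 cm/s.
x(8) = -8 + Σ Δx = 252 cm.

252 cm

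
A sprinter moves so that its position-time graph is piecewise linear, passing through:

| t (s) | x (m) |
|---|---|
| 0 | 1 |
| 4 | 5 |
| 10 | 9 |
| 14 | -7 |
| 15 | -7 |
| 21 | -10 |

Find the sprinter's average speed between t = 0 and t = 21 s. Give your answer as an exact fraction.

9/7 m/s

Average speed = (total path length)/(elapsed time); on a piecewise-linear x-t graph the path length is Σ|Δx|.
0–4 s: |Δx| = |5 − 1| = 4 m
4–10 s: |Δx| = |9 − 5| = 4 m
10–14 s: |Δx| = |-7 − 9| = 16 m
14–15 s: |Δx| = |-7 − -7| = 0 m
15–21 s: |Δx| = |-10 − -7| = 3 m
Total path = 27 m; average speed = 27/21 = 9/7 m/s.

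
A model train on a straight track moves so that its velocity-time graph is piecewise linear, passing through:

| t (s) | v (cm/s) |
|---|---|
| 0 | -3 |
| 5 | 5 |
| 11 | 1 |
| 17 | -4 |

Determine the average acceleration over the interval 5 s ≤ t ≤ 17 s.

Average acceleration = Δv/Δt = (-4 − 5)/(17 − 5) = -0.75 cm/s².

-0.75 cm/s²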